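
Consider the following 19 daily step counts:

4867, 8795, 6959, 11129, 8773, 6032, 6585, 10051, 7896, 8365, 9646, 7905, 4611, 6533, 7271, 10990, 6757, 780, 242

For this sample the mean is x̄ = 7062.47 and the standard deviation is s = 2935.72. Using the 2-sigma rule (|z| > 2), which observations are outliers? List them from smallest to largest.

242, 780

Cutoffs at x̄ ± 2s: 7062.47 ± 2·2935.72 = [1191.03, 12933.91].
242: z = -2.32, |z| > 2 → outlier.
780: z = -2.14, |z| > 2 → outlier.
Every other value lies within [1191.03, 12933.91].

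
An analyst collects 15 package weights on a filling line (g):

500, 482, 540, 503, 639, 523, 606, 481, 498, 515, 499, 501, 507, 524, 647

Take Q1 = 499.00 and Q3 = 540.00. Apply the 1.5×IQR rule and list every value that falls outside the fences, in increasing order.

606, 639, 647

IQR = Q3 − Q1 = 540.00 − 499.00 = 41.00.
Lower fence = Q1 − 1.5·IQR = 499.00 − 61.50 = 437.50.
Upper fence = Q3 + 1.5·IQR = 540.00 + 61.50 = 601.50.
606 > 601.50 → outlier.
639 > 601.50 → outlier.
647 > 601.50 → outlier.
All remaining values lie within [437.50, 601.50].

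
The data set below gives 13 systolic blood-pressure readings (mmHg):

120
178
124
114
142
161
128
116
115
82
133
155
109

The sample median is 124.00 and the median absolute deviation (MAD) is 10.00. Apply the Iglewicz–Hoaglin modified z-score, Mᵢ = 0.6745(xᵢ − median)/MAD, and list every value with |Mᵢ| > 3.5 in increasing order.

178

|Mᵢ| > 3.5 ⇔ |xᵢ − 124.00| > 3.5·10.00/0.6745 = 51.89.
So outliers lie outside [72.11, 175.89].
178: M = 3.64 → outlier.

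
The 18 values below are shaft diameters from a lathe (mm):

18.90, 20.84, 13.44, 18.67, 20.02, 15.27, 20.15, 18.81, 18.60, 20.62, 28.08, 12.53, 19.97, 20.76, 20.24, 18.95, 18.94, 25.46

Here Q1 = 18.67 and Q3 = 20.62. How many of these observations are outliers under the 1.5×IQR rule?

IQR = 1.95; fences at 18.67 − 2.925 = 15.745 and 20.62 + 2.925 = 23.545.
Outside the cutoffs: 12.53, 13.44, 15.27, 25.46, 28.08.

5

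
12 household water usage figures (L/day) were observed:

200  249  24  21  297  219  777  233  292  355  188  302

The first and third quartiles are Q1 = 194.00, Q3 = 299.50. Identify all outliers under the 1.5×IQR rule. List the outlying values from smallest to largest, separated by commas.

21, 24, 777

IQR = Q3 − Q1 = 299.50 − 194.00 = 105.50.
Lower fence = Q1 − 1.5·IQR = 194.00 − 158.25 = 35.75.
Upper fence = Q3 + 1.5·IQR = 299.50 + 158.25 = 457.75.
21 < 35.75 → outlier.
24 < 35.75 → outlier.
777 > 457.75 → outlier.
All remaining values lie within [35.75, 457.75].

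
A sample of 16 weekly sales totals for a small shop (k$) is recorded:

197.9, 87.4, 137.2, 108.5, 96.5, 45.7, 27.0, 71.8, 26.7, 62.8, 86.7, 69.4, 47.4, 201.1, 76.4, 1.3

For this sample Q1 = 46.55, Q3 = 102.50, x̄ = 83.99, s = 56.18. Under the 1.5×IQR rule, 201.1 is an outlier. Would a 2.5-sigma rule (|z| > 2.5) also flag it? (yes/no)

z = (201.1 − 83.99) / 56.18 = 2.08.
|z| = 2.08 ≤ 2.5.

no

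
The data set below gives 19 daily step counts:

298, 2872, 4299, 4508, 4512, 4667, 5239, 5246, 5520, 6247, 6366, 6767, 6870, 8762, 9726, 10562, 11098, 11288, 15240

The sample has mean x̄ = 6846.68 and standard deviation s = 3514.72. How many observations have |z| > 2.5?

Cutoffs: x̄ ± 2.5s = [-1940.12, 15633.48].
Every value lies within the cutoffs.

0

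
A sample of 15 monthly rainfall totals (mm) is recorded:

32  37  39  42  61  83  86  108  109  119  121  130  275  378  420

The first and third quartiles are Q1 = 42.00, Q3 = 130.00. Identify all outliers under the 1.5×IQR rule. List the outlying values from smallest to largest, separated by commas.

IQR = Q3 − Q1 = 130.00 − 42.00 = 88.00.
Lower fence = Q1 − 1.5·IQR = 42.00 − 132.00 = -90.00.
Upper fence = Q3 + 1.5·IQR = 130.00 + 132.00 = 262.00.
275 > 262.00 → outlier.
378 > 262.00 → outlier.
420 > 262.00 → outlier.
All remaining values lie within [-90.00, 262.00].

275, 378, 420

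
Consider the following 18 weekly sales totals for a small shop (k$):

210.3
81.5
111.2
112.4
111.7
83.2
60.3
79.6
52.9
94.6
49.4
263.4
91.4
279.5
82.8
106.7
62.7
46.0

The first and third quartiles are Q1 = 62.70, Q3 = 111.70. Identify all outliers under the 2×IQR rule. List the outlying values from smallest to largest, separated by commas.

IQR = Q3 − Q1 = 111.70 − 62.70 = 49.00.
Lower fence = Q1 − 2·IQR = 62.70 − 98.00 = -35.30.
Upper fence = Q3 + 2·IQR = 111.70 + 98.00 = 209.70.
210.3 > 209.70 → outlier.
263.4 > 209.70 → outlier.
279.5 > 209.70 → outlier.
All remaining values lie within [-35.30, 209.70].

210.3, 263.4, 279.5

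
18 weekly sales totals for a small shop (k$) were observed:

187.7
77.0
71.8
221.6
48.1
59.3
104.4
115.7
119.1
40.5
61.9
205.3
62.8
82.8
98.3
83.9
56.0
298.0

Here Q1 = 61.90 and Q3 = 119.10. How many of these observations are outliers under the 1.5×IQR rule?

3

IQR = 57.20; fences at 61.90 − 85.80 = -23.90 and 119.10 + 85.80 = 204.90.
Outside the cutoffs: 205.3, 221.6, 298.0.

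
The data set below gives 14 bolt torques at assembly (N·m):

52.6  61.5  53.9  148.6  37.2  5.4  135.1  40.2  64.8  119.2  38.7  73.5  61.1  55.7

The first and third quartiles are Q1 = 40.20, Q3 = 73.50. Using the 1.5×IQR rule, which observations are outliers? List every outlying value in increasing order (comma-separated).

IQR = Q3 − Q1 = 73.50 − 40.20 = 33.30.
Lower fence = Q1 − 1.5·IQR = 40.20 − 49.95 = -9.75.
Upper fence = Q3 + 1.5·IQR = 73.50 + 49.95 = 123.45.
135.1 > 123.45 → outlier.
148.6 > 123.45 → outlier.
All remaining values lie within [-9.75, 123.45].

135.1, 148.6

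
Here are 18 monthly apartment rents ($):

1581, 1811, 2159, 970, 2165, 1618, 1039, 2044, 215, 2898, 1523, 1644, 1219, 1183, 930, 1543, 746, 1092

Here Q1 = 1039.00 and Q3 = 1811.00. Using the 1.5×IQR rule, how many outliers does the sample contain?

IQR = 772.00; fences at 1039.00 − 1158.00 = -119.00 and 1811.00 + 1158.00 = 2969.00.
Every value lies within the cutoffs.

0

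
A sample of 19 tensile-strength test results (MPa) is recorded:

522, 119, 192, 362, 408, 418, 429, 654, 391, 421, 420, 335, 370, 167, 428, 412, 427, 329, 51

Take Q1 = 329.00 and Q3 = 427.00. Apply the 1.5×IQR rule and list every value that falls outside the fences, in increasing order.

IQR = Q3 − Q1 = 427.00 − 329.00 = 98.00.
Lower fence = Q1 − 1.5·IQR = 329.00 − 147.00 = 182.00.
Upper fence = Q3 + 1.5·IQR = 427.00 + 147.00 = 574.00.
51 < 182.00 → outlier.
119 < 182.00 → outlier.
167 < 182.00 → outlier.
654 > 574.00 → outlier.
All remaining values lie within [182.00, 574.00].

51, 119, 167, 654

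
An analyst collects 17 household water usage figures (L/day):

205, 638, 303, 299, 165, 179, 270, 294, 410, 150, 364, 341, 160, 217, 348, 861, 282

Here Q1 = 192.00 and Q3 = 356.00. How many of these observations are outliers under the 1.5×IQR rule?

IQR = 164.00; fences at 192.00 − 246.00 = -54.00 and 356.00 + 246.00 = 602.00.
Outside the cutoffs: 638, 861.

2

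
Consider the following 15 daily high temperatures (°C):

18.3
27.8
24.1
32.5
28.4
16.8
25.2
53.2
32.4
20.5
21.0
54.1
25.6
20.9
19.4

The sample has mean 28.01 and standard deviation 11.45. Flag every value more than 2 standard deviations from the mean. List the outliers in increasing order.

53.2, 54.1

Cutoffs at x̄ ± 2s: 28.01 ± 2·11.45 = [5.11, 50.91].
53.2: z = 2.20, |z| > 2 → outlier.
54.1: z = 2.28, |z| > 2 → outlier.
Every other value lies within [5.11, 50.91].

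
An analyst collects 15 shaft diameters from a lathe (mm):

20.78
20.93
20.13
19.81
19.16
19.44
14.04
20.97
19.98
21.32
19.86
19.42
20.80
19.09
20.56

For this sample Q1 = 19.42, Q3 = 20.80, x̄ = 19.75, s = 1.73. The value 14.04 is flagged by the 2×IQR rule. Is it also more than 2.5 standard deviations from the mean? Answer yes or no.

yes

z = (14.04 − 19.75) / 1.73 = -3.30.
|z| = 3.30 > 2.5.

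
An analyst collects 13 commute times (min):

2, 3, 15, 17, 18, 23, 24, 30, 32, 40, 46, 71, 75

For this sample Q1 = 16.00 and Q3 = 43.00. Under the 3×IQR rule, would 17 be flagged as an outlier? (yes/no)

no

IQR = Q3 − Q1 = 43.00 − 16.00 = 27.00.
Lower fence = Q1 − 3·IQR = 16.00 − 81.00 = -65.00.
Upper fence = Q3 + 3·IQR = 43.00 + 81.00 = 124.00.
17 lies within [-65.00, 124.00].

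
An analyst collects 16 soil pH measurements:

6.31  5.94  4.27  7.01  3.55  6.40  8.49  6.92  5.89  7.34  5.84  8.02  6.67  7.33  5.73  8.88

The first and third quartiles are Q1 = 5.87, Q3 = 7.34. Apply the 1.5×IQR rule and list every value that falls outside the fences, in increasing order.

3.55

IQR = Q3 − Q1 = 7.34 − 5.87 = 1.47.
Lower fence = Q1 − 1.5·IQR = 5.87 − 2.205 = 3.665.
Upper fence = Q3 + 1.5·IQR = 7.34 + 2.205 = 9.545.
3.55 < 3.665 → outlier.
All remaining values lie within [3.665, 9.545].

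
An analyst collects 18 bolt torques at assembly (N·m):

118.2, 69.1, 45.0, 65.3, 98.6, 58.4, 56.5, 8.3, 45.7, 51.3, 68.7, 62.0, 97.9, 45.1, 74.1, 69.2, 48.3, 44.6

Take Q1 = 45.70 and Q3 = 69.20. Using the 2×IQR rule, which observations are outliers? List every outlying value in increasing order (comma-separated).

IQR = Q3 − Q1 = 69.20 − 45.70 = 23.50.
Lower fence = Q1 − 2·IQR = 45.70 − 47.00 = -1.30.
Upper fence = Q3 + 2·IQR = 69.20 + 47.00 = 116.20.
118.2 > 116.20 → outlier.
All remaining values lie within [-1.30, 116.20].

118.2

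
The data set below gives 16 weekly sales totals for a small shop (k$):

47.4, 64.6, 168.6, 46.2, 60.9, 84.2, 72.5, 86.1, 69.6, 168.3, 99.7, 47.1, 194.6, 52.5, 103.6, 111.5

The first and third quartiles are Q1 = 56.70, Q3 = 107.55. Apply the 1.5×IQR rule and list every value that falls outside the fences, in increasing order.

IQR = Q3 − Q1 = 107.55 − 56.70 = 50.85.
Lower fence = Q1 − 1.5·IQR = 56.70 − 76.275 = -19.575.
Upper fence = Q3 + 1.5·IQR = 107.55 + 76.275 = 183.825.
194.6 > 183.825 → outlier.
All remaining values lie within [-19.575, 183.825].

194.6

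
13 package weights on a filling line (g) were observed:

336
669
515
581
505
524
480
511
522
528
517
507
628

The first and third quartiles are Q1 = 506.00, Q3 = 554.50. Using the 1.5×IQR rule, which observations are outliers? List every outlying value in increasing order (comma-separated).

336, 628, 669

IQR = Q3 − Q1 = 554.50 − 506.00 = 48.50.
Lower fence = Q1 − 1.5·IQR = 506.00 − 72.75 = 433.25.
Upper fence = Q3 + 1.5·IQR = 554.50 + 72.75 = 627.25.
336 < 433.25 → outlier.
628 > 627.25 → outlier.
669 > 627.25 → outlier.
All remaining values lie within [433.25, 627.25].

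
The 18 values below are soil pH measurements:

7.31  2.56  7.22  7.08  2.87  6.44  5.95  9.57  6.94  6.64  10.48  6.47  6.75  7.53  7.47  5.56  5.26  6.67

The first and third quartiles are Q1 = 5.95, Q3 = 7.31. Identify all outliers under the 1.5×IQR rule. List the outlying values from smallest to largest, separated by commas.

2.56, 2.87, 9.57, 10.48

IQR = Q3 − Q1 = 7.31 − 5.95 = 1.36.
Lower fence = Q1 − 1.5·IQR = 5.95 − 2.04 = 3.91.
Upper fence = Q3 + 1.5·IQR = 7.31 + 2.04 = 9.35.
2.56 < 3.91 → outlier.
2.87 < 3.91 → outlier.
9.57 > 9.35 → outlier.
10.48 > 9.35 → outlier.
All remaining values lie within [3.91, 9.35].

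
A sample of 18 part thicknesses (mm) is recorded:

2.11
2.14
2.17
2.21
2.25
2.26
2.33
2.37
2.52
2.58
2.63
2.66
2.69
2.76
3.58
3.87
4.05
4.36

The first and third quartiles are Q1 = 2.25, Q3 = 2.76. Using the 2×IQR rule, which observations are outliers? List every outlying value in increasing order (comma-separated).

IQR = Q3 − Q1 = 2.76 − 2.25 = 0.51.
Lower fence = Q1 − 2·IQR = 2.25 − 1.02 = 1.23.
Upper fence = Q3 + 2·IQR = 2.76 + 1.02 = 3.78.
3.87 > 3.78 → outlier.
4.05 > 3.78 → outlier.
4.36 > 3.78 → outlier.
All remaining values lie within [1.23, 3.78].

3.87, 4.05, 4.36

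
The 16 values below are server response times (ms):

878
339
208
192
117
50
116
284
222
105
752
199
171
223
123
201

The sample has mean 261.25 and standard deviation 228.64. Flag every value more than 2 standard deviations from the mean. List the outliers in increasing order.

Cutoffs at x̄ ± 2s: 261.25 ± 2·228.64 = [-196.03, 718.53].
752: z = 2.15, |z| > 2 → outlier.
878: z = 2.70, |z| > 2 → outlier.
Every other value lies within [-196.03, 718.53].

752, 878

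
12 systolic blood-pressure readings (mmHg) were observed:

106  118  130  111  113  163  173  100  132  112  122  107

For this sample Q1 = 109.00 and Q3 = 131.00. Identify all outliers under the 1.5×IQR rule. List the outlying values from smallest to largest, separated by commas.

173

IQR = Q3 − Q1 = 131.00 − 109.00 = 22.00.
Lower fence = Q1 − 1.5·IQR = 109.00 − 33.00 = 76.00.
Upper fence = Q3 + 1.5·IQR = 131.00 + 33.00 = 164.00.
173 > 164.00 → outlier.
All remaining values lie within [76.00, 164.00].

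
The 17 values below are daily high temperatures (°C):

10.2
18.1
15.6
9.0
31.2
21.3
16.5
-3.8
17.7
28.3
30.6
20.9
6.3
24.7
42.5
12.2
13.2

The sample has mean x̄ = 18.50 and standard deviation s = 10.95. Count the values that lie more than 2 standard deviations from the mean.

2

Cutoffs: x̄ ± 2s = [-3.40, 40.40].
Outside the cutoffs: -3.8, 42.5.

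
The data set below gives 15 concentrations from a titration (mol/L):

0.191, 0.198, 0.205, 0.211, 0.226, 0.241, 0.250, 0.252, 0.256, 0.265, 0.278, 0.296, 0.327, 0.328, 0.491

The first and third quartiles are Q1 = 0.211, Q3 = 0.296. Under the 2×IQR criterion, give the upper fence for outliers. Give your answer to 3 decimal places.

0.466

IQR = Q3 − Q1 = 0.296 − 0.211 = 0.085.
Lower fence = Q1 − 2·IQR = 0.211 − 0.170 = 0.041.
Upper fence = Q3 + 2·IQR = 0.296 + 0.170 = 0.466.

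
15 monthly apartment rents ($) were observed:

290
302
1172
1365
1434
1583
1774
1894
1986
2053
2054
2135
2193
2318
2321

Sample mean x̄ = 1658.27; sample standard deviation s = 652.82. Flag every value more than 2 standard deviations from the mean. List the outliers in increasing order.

290, 302

Cutoffs at x̄ ± 2s: 1658.27 ± 2·652.82 = [352.63, 2963.91].
290: z = -2.10, |z| > 2 → outlier.
302: z = -2.08, |z| > 2 → outlier.
Every other value lies within [352.63, 2963.91].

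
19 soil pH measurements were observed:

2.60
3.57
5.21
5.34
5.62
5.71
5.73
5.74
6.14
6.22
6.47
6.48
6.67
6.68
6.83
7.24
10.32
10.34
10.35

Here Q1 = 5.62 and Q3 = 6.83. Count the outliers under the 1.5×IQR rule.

IQR = 1.21; fences at 5.62 − 1.815 = 3.805 and 6.83 + 1.815 = 8.645.
Outside the cutoffs: 2.60, 3.57, 10.32, 10.34, 10.35.

5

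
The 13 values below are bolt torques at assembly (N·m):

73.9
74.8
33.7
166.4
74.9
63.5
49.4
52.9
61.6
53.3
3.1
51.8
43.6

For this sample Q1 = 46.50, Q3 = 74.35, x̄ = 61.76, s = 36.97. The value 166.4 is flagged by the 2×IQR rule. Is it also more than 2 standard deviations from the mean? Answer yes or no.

z = (166.4 − 61.76) / 36.97 = 2.83.
|z| = 2.83 > 2.

yes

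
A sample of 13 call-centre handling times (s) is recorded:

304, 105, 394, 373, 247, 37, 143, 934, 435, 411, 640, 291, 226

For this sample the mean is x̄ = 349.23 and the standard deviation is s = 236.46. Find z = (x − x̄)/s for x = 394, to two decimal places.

z = (394 − 349.23) / 236.46 = 0.19.

0.19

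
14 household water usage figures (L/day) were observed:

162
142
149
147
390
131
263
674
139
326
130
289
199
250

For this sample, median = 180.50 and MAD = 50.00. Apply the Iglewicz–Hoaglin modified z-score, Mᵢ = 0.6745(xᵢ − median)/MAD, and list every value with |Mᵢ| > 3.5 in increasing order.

674

|Mᵢ| > 3.5 ⇔ |xᵢ − 180.50| > 3.5·50.00/0.6745 = 259.45.
So outliers lie outside [-78.95, 439.95].
674: M = 6.66 → outlier.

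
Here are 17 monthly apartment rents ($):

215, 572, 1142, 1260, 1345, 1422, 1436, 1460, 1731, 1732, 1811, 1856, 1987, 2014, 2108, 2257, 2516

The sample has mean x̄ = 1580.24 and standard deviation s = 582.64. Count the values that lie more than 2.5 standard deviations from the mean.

0

Cutoffs: x̄ ± 2.5s = [123.64, 3036.84].
Every value lies within the cutoffs.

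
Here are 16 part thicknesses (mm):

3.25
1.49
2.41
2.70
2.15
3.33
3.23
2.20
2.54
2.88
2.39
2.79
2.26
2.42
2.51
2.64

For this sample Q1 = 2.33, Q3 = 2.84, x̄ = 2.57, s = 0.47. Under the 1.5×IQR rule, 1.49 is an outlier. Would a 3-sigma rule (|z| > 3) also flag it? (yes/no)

z = (1.49 − 2.57) / 0.47 = -2.30.
|z| = 2.30 ≤ 3.

no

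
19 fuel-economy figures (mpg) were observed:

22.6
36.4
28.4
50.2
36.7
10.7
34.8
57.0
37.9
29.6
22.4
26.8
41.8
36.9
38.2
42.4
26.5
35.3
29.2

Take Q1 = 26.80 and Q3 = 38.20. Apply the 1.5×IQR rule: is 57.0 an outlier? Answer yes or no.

yes

IQR = Q3 − Q1 = 38.20 − 26.80 = 11.40.
Lower fence = Q1 − 1.5·IQR = 26.80 − 17.10 = 9.70.
Upper fence = Q3 + 1.5·IQR = 38.20 + 17.10 = 55.30.
57.0 lies above the upper fence.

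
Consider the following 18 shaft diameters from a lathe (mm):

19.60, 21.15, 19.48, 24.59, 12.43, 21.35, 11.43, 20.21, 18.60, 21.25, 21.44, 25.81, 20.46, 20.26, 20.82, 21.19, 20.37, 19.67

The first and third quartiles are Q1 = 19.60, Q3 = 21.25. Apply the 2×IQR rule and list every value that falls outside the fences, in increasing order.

11.43, 12.43, 24.59, 25.81

IQR = Q3 − Q1 = 21.25 − 19.60 = 1.65.
Lower fence = Q1 − 2·IQR = 19.60 − 3.30 = 16.30.
Upper fence = Q3 + 2·IQR = 21.25 + 3.30 = 24.55.
11.43 < 16.30 → outlier.
12.43 < 16.30 → outlier.
24.59 > 24.55 → outlier.
25.81 > 24.55 → outlier.
All remaining values lie within [16.30, 24.55].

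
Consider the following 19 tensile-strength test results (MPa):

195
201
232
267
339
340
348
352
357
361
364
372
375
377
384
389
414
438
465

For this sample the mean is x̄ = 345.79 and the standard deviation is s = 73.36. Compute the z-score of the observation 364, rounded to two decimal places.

0.25

z = (364 − 345.79) / 73.36 = 0.25.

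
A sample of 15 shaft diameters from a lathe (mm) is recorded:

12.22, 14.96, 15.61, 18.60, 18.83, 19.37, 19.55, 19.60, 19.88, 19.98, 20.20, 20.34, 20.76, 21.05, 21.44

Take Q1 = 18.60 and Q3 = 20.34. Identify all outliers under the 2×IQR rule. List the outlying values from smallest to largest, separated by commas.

12.22, 14.96

IQR = Q3 − Q1 = 20.34 − 18.60 = 1.74.
Lower fence = Q1 − 2·IQR = 18.60 − 3.48 = 15.12.
Upper fence = Q3 + 2·IQR = 20.34 + 3.48 = 23.82.
12.22 < 15.12 → outlier.
14.96 < 15.12 → outlier.
All remaining values lie within [15.12, 23.82].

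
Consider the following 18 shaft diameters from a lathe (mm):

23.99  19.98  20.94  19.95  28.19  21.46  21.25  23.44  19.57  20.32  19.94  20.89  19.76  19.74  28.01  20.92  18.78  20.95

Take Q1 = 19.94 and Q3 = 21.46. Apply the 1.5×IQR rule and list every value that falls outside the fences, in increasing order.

IQR = Q3 − Q1 = 21.46 − 19.94 = 1.52.
Lower fence = Q1 − 1.5·IQR = 19.94 − 2.28 = 17.66.
Upper fence = Q3 + 1.5·IQR = 21.46 + 2.28 = 23.74.
23.99 > 23.74 → outlier.
28.01 > 23.74 → outlier.
28.19 > 23.74 → outlier.
All remaining values lie within [17.66, 23.74].

23.99, 28.01, 28.19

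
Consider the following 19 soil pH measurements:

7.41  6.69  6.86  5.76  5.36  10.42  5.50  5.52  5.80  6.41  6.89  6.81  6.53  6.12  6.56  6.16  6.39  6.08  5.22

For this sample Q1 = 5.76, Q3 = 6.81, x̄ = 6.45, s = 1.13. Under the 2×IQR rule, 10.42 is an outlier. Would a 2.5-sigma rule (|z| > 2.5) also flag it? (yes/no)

yes

z = (10.42 − 6.45) / 1.13 = 3.51.
|z| = 3.51 > 2.5.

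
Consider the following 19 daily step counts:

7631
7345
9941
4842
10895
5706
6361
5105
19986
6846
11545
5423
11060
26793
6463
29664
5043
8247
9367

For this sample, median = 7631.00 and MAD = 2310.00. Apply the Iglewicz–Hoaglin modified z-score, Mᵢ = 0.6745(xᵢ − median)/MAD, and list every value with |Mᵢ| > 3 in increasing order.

19986, 26793, 29664

|Mᵢ| > 3 ⇔ |xᵢ − 7631.00| > 3·2310.00/0.6745 = 10274.28.
So outliers lie outside [-2643.28, 17905.28].
19986: M = 3.61 → outlier.
26793: M = 5.60 → outlier.
29664: M = 6.43 → outlier.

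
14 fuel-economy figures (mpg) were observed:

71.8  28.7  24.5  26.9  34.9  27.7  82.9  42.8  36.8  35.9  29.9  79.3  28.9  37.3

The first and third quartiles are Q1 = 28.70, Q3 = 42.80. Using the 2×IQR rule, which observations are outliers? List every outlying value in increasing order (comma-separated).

IQR = Q3 − Q1 = 42.80 − 28.70 = 14.10.
Lower fence = Q1 − 2·IQR = 28.70 − 28.20 = 0.50.
Upper fence = Q3 + 2·IQR = 42.80 + 28.20 = 71.00.
71.8 > 71.00 → outlier.
79.3 > 71.00 → outlier.
82.9 > 71.00 → outlier.
All remaining values lie within [0.50, 71.00].

71.8, 79.3, 82.9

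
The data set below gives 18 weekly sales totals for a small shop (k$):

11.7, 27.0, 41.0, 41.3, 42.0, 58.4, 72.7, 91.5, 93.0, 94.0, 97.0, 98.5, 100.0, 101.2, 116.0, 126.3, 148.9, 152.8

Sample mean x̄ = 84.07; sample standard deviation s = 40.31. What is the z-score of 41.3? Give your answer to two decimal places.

z = (41.3 − 84.07) / 40.31 = -1.06.

-1.06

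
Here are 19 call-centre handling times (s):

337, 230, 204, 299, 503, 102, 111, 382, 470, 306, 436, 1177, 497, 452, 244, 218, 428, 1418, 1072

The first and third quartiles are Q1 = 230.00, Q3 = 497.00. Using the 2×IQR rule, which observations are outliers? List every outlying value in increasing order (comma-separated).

1072, 1177, 1418

IQR = Q3 − Q1 = 497.00 − 230.00 = 267.00.
Lower fence = Q1 − 2·IQR = 230.00 − 534.00 = -304.00.
Upper fence = Q3 + 2·IQR = 497.00 + 534.00 = 1031.00.
1072 > 1031.00 → outlier.
1177 > 1031.00 → outlier.
1418 > 1031.00 → outlier.
All remaining values lie within [-304.00, 1031.00].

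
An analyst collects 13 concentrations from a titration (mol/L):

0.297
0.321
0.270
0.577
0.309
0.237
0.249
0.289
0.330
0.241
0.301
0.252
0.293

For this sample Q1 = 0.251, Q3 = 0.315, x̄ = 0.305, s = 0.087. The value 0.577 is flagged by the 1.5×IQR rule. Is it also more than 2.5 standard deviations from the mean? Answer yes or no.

z = (0.577 − 0.305) / 0.087 = 3.13.
|z| = 3.13 > 2.5.

yes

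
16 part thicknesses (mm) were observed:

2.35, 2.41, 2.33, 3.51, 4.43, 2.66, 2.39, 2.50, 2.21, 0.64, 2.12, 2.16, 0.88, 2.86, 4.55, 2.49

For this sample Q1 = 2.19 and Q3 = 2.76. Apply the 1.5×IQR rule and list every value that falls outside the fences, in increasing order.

0.64, 0.88, 4.43, 4.55

IQR = Q3 − Q1 = 2.76 − 2.19 = 0.57.
Lower fence = Q1 − 1.5·IQR = 2.19 − 0.855 = 1.335.
Upper fence = Q3 + 1.5·IQR = 2.76 + 0.855 = 3.615.
0.64 < 1.335 → outlier.
0.88 < 1.335 → outlier.
4.43 > 3.615 → outlier.
4.55 > 3.615 → outlier.
All remaining values lie within [1.335, 3.615].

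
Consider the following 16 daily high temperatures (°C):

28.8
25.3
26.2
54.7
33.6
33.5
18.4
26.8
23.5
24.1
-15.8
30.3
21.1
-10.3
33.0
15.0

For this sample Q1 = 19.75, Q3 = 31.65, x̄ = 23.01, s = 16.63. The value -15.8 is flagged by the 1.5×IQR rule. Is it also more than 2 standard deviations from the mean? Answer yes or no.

yes

z = (-15.8 − 23.01) / 16.63 = -2.33.
|z| = 2.33 > 2.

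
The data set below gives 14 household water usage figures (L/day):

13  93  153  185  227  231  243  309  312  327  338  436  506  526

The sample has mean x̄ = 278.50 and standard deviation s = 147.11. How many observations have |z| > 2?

0

Cutoffs: x̄ ± 2s = [-15.72, 572.72].
Every value lies within the cutoffs.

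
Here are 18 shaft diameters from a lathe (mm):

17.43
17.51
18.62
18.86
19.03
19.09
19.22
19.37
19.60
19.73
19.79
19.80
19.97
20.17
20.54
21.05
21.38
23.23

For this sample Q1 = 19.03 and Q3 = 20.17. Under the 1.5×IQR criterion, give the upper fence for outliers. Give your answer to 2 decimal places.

21.88

IQR = Q3 − Q1 = 20.17 − 19.03 = 1.14.
Lower fence = Q1 − 1.5·IQR = 19.03 − 1.71 = 17.32.
Upper fence = Q3 + 1.5·IQR = 20.17 + 1.71 = 21.88.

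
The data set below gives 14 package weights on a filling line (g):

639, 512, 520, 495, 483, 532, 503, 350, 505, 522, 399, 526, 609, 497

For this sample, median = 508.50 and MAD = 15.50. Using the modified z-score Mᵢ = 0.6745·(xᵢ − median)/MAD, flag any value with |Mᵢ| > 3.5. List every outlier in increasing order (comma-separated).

350, 399, 609, 639

|Mᵢ| > 3.5 ⇔ |xᵢ − 508.50| > 3.5·15.50/0.6745 = 80.43.
So outliers lie outside [428.07, 588.93].
350: M = -6.90 → outlier.
399: M = -4.77 → outlier.
609: M = 4.37 → outlier.
639: M = 5.68 → outlier.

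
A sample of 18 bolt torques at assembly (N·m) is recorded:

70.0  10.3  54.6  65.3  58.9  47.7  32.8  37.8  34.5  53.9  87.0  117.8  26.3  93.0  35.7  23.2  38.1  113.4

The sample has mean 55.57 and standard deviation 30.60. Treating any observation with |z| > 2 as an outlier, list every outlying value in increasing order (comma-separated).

Cutoffs at x̄ ± 2s: 55.57 ± 2·30.60 = [-5.63, 116.77].
117.8: z = 2.03, |z| > 2 → outlier.
Every other value lies within [-5.63, 116.77].

117.8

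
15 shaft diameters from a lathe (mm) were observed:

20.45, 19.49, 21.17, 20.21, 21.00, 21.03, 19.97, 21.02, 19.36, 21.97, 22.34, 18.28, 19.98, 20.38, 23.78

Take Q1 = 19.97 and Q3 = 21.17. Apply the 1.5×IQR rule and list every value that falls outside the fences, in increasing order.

23.78

IQR = Q3 − Q1 = 21.17 − 19.97 = 1.20.
Lower fence = Q1 − 1.5·IQR = 19.97 − 1.80 = 18.17.
Upper fence = Q3 + 1.5·IQR = 21.17 + 1.80 = 22.97.
23.78 > 22.97 → outlier.
All remaining values lie within [18.17, 22.97].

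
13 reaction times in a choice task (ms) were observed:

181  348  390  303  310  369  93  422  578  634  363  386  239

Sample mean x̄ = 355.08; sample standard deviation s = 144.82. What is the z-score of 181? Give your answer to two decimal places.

z = (181 − 355.08) / 144.82 = -1.20.

-1.20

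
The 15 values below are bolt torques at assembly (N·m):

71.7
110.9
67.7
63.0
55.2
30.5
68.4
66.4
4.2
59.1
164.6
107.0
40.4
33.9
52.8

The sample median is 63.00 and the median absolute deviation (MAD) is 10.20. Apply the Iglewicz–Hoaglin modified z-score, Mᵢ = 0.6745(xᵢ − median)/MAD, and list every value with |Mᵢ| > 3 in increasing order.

4.2, 110.9, 164.6

|Mᵢ| > 3 ⇔ |xᵢ − 63.00| > 3·10.20/0.6745 = 45.37.
So outliers lie outside [17.63, 108.37].
4.2: M = -3.89 → outlier.
110.9: M = 3.17 → outlier.
164.6: M = 6.72 → outlier.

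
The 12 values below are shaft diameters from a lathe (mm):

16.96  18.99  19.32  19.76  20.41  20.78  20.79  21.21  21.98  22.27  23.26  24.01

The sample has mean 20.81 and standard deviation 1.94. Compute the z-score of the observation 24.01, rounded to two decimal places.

1.65

z = (24.01 − 20.81) / 1.94 = 1.65.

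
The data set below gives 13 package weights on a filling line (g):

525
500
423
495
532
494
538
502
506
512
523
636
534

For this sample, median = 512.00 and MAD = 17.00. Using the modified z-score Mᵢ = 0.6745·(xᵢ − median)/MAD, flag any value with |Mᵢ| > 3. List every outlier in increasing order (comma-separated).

|Mᵢ| > 3 ⇔ |xᵢ − 512.00| > 3·17.00/0.6745 = 75.61.
So outliers lie outside [436.39, 587.61].
423: M = -3.53 → outlier.
636: M = 4.92 → outlier.

423, 636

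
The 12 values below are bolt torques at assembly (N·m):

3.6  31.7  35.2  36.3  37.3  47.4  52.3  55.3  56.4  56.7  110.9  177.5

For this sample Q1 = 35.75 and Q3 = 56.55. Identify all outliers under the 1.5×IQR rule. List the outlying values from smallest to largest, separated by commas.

IQR = Q3 − Q1 = 56.55 − 35.75 = 20.80.
Lower fence = Q1 − 1.5·IQR = 35.75 − 31.20 = 4.55.
Upper fence = Q3 + 1.5·IQR = 56.55 + 31.20 = 87.75.
3.6 < 4.55 → outlier.
110.9 > 87.75 → outlier.
177.5 > 87.75 → outlier.
All remaining values lie within [4.55, 87.75].

3.6, 110.9, 177.5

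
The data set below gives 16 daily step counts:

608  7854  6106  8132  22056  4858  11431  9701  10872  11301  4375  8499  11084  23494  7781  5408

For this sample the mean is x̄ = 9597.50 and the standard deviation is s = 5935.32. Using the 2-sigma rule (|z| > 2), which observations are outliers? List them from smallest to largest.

22056, 23494

Cutoffs at x̄ ± 2s: 9597.50 ± 2·5935.32 = [-2273.14, 21468.14].
22056: z = 2.10, |z| > 2 → outlier.
23494: z = 2.34, |z| > 2 → outlier.
Every other value lies within [-2273.14, 21468.14].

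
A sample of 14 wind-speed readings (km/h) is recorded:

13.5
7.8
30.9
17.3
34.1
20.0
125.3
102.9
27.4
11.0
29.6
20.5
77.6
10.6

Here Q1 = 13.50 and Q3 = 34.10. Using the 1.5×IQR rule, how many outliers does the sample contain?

3

IQR = 20.60; fences at 13.50 − 30.90 = -17.40 and 34.10 + 30.90 = 65.00.
Outside the cutoffs: 77.6, 102.9, 125.3.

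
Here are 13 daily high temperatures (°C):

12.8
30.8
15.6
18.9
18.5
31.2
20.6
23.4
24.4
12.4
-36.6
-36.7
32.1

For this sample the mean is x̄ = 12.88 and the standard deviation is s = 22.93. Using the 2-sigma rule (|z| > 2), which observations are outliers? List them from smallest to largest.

Cutoffs at x̄ ± 2s: 12.88 ± 2·22.93 = [-32.98, 58.74].
-36.7: z = -2.16, |z| > 2 → outlier.
-36.6: z = -2.16, |z| > 2 → outlier.
Every other value lies within [-32.98, 58.74].

-36.7, -36.6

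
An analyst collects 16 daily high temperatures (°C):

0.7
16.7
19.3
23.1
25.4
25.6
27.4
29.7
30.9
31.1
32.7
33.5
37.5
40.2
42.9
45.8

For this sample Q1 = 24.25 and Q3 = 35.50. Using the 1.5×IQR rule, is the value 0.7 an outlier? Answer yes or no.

yes

IQR = Q3 − Q1 = 35.50 − 24.25 = 11.25.
Lower fence = Q1 − 1.5·IQR = 24.25 − 16.875 = 7.375.
Upper fence = Q3 + 1.5·IQR = 35.50 + 16.875 = 52.375.
0.7 lies below the lower fence.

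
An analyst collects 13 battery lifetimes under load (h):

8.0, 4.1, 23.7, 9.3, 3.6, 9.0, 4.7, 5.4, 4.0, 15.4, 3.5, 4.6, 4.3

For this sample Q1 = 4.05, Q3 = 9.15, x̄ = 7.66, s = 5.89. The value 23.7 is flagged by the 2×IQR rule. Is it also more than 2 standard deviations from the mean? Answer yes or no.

z = (23.7 − 7.66) / 5.89 = 2.72.
|z| = 2.72 > 2.

yes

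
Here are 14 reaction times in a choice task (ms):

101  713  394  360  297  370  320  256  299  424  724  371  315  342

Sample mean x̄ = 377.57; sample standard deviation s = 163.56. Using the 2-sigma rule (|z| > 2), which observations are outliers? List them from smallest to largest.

Cutoffs at x̄ ± 2s: 377.57 ± 2·163.56 = [50.45, 704.69].
713: z = 2.05, |z| > 2 → outlier.
724: z = 2.12, |z| > 2 → outlier.
Every other value lies within [50.45, 704.69].

713, 724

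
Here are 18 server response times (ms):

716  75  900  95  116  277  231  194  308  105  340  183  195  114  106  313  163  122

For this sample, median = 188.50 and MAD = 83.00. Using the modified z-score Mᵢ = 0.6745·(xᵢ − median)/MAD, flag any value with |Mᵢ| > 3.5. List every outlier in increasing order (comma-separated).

716, 900

|Mᵢ| > 3.5 ⇔ |xᵢ − 188.50| > 3.5·83.00/0.6745 = 430.69.
So outliers lie outside [-242.19, 619.19].
716: M = 4.29 → outlier.
900: M = 5.78 → outlier.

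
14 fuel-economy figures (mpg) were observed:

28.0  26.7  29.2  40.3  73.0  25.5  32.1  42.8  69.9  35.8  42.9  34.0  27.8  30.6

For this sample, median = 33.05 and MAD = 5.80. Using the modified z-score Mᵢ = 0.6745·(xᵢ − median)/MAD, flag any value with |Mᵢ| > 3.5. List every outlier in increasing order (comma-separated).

|Mᵢ| > 3.5 ⇔ |xᵢ − 33.05| > 3.5·5.80/0.6745 = 30.10.
So outliers lie outside [2.95, 63.15].
69.9: M = 4.29 → outlier.
73.0: M = 4.65 → outlier.

69.9, 73.0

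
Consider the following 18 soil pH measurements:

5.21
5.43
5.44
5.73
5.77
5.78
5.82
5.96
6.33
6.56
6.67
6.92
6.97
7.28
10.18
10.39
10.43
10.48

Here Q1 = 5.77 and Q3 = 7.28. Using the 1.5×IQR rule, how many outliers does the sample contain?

IQR = 1.51; fences at 5.77 − 2.265 = 3.505 and 7.28 + 2.265 = 9.545.
Outside the cutoffs: 10.18, 10.39, 10.43, 10.48.

4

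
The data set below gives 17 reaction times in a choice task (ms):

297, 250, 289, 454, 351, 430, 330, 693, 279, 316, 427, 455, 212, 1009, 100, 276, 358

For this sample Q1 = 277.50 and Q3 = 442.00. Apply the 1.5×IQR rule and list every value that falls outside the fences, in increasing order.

693, 1009

IQR = Q3 − Q1 = 442.00 − 277.50 = 164.50.
Lower fence = Q1 − 1.5·IQR = 277.50 − 246.75 = 30.75.
Upper fence = Q3 + 1.5·IQR = 442.00 + 246.75 = 688.75.
693 > 688.75 → outlier.
1009 > 688.75 → outlier.
All remaining values lie within [30.75, 688.75].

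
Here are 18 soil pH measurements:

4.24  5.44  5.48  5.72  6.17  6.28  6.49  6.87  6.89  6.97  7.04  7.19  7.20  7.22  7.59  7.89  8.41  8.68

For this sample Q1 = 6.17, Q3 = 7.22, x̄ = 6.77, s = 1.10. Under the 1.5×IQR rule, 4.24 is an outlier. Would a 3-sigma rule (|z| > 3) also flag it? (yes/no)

z = (4.24 − 6.77) / 1.10 = -2.30.
|z| = 2.30 ≤ 3.

no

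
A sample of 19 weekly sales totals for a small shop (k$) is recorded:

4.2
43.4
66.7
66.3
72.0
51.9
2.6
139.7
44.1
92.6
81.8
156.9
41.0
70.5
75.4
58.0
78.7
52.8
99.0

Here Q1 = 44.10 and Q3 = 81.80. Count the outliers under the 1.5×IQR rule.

IQR = 37.70; fences at 44.10 − 56.55 = -12.45 and 81.80 + 56.55 = 138.35.
Outside the cutoffs: 139.7, 156.9.

2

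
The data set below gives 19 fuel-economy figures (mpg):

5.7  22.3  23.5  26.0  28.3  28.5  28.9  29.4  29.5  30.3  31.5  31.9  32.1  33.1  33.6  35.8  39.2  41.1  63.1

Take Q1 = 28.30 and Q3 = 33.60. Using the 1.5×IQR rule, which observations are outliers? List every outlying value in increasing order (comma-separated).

IQR = Q3 − Q1 = 33.60 − 28.30 = 5.30.
Lower fence = Q1 − 1.5·IQR = 28.30 − 7.95 = 20.35.
Upper fence = Q3 + 1.5·IQR = 33.60 + 7.95 = 41.55.
5.7 < 20.35 → outlier.
63.1 > 41.55 → outlier.
All remaining values lie within [20.35, 41.55].

5.7, 63.1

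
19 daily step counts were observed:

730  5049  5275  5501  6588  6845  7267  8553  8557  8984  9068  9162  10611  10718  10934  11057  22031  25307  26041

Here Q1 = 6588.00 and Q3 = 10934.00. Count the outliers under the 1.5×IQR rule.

IQR = 4346.00; fences at 6588.00 − 6519.00 = 69.00 and 10934.00 + 6519.00 = 17453.00.
Outside the cutoffs: 22031, 25307, 26041.

3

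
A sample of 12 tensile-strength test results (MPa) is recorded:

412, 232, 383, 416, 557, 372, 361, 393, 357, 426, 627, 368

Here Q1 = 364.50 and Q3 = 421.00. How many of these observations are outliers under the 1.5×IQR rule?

3

IQR = 56.50; fences at 364.50 − 84.75 = 279.75 and 421.00 + 84.75 = 505.75.
Outside the cutoffs: 232, 557, 627.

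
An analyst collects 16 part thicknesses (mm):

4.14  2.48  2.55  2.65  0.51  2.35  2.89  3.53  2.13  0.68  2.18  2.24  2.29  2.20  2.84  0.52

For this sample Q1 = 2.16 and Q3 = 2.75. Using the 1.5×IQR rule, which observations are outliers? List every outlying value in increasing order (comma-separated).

0.51, 0.52, 0.68, 4.14

IQR = Q3 − Q1 = 2.75 − 2.16 = 0.59.
Lower fence = Q1 − 1.5·IQR = 2.16 − 0.885 = 1.275.
Upper fence = Q3 + 1.5·IQR = 2.75 + 0.885 = 3.635.
0.51 < 1.275 → outlier.
0.52 < 1.275 → outlier.
0.68 < 1.275 → outlier.
4.14 > 3.635 → outlier.
All remaining values lie within [1.275, 3.635].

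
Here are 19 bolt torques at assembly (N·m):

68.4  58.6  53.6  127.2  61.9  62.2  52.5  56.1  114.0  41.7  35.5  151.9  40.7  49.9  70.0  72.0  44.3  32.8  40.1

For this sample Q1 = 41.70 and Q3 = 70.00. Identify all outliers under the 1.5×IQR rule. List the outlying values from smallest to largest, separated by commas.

IQR = Q3 − Q1 = 70.00 − 41.70 = 28.30.
Lower fence = Q1 − 1.5·IQR = 41.70 − 42.45 = -0.75.
Upper fence = Q3 + 1.5·IQR = 70.00 + 42.45 = 112.45.
114.0 > 112.45 → outlier.
127.2 > 112.45 → outlier.
151.9 > 112.45 → outlier.
All remaining values lie within [-0.75, 112.45].

114.0, 127.2, 151.9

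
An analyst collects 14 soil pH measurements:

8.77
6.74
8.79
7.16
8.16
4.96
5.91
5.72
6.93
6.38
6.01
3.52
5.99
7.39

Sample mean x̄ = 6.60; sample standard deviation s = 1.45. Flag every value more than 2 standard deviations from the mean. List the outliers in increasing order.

3.52

Cutoffs at x̄ ± 2s: 6.60 ± 2·1.45 = [3.70, 9.50].
3.52: z = -2.12, |z| > 2 → outlier.
Every other value lies within [3.70, 9.50].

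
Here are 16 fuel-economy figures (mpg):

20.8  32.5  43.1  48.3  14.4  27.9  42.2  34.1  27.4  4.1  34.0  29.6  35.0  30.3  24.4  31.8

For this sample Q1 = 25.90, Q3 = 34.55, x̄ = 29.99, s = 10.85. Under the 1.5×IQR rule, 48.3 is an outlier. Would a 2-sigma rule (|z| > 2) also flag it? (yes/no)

z = (48.3 − 29.99) / 10.85 = 1.69.
|z| = 1.69 ≤ 2.

no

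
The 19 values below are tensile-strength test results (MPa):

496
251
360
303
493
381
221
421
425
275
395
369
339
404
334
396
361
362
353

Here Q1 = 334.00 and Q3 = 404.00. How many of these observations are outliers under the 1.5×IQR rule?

1

IQR = 70.00; fences at 334.00 − 105.00 = 229.00 and 404.00 + 105.00 = 509.00.
Outside the cutoffs: 221.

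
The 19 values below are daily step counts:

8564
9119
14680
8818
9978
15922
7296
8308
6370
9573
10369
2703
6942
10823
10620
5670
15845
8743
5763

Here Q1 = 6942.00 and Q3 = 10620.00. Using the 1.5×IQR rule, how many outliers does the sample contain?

0

IQR = 3678.00; fences at 6942.00 − 5517.00 = 1425.00 and 10620.00 + 5517.00 = 16137.00.
Every value lies within the cutoffs.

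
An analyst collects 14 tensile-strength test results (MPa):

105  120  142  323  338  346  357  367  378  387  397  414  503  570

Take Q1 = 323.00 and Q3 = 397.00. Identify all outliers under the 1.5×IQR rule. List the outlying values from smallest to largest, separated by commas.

105, 120, 142, 570

IQR = Q3 − Q1 = 397.00 − 323.00 = 74.00.
Lower fence = Q1 − 1.5·IQR = 323.00 − 111.00 = 212.00.
Upper fence = Q3 + 1.5·IQR = 397.00 + 111.00 = 508.00.
105 < 212.00 → outlier.
120 < 212.00 → outlier.
142 < 212.00 → outlier.
570 > 508.00 → outlier.
All remaining values lie within [212.00, 508.00].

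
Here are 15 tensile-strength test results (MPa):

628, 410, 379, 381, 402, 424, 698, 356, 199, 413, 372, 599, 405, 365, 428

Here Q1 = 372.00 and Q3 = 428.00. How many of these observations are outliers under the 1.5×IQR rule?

IQR = 56.00; fences at 372.00 − 84.00 = 288.00 and 428.00 + 84.00 = 512.00.
Outside the cutoffs: 199, 599, 628, 698.

4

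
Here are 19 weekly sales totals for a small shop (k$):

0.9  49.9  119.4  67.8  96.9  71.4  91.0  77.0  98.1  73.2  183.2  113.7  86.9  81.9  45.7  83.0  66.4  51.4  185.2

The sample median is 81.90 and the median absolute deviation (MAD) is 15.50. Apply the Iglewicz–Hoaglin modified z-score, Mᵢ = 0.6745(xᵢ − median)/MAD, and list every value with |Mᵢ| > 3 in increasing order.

|Mᵢ| > 3 ⇔ |xᵢ − 81.90| > 3·15.50/0.6745 = 68.94.
So outliers lie outside [12.96, 150.84].
0.9: M = -3.52 → outlier.
183.2: M = 4.41 → outlier.
185.2: M = 4.50 → outlier.

0.9, 183.2, 185.2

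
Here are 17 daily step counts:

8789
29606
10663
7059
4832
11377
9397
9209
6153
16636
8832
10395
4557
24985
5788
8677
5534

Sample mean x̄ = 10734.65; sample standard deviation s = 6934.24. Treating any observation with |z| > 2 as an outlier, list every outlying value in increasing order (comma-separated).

24985, 29606

Cutoffs at x̄ ± 2s: 10734.65 ± 2·6934.24 = [-3133.83, 24603.13].
24985: z = 2.06, |z| > 2 → outlier.
29606: z = 2.72, |z| > 2 → outlier.
Every other value lies within [-3133.83, 24603.13].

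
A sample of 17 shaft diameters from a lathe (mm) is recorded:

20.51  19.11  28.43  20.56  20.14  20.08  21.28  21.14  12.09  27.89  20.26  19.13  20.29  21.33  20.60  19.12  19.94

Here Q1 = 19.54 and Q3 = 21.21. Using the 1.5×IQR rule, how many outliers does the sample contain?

IQR = 1.67; fences at 19.54 − 2.505 = 17.035 and 21.21 + 2.505 = 23.715.
Outside the cutoffs: 12.09, 27.89, 28.43.

3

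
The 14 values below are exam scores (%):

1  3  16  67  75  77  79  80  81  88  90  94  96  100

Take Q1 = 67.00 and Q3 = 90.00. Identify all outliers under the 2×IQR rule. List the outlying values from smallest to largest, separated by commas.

1, 3, 16

IQR = Q3 − Q1 = 90.00 − 67.00 = 23.00.
Lower fence = Q1 − 2·IQR = 67.00 − 46.00 = 21.00.
Upper fence = Q3 + 2·IQR = 90.00 + 46.00 = 136.00.
1 < 21.00 → outlier.
3 < 21.00 → outlier.
16 < 21.00 → outlier.
All remaining values lie within [21.00, 136.00].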